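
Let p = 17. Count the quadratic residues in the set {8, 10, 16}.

2

(8/17) = +1 → QR.
(10/17) = -1 → non-residue.
(16/17) = +1 → QR.
Total quadratic residues among the 3: 2.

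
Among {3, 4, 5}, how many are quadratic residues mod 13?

2

(3/13) = +1 → QR.
(4/13) = +1 → QR.
(5/13) = -1 → non-residue.
Total quadratic residues among the 3: 2.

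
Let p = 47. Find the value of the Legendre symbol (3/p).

1

Reciprocity: 3 ≡ 3 and 47 ≡ 3 (mod 4), so (3/47) = −(47/3).
Reduce top mod 3: now compute (2/3).
Pull out 2: since 3 ≡ 3 (mod 8), (2/3) = -1.
Reached (1/3) = 1. Collecting the sign flips along the way, the symbol is +1.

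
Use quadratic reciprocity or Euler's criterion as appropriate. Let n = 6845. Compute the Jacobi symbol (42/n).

Pull out 2: since 6845 ≡ 5 (mod 8), (2/6845) = -1.
Reciprocity: 21 ≡ 1 and 6845 ≡ 1 (mod 4), so (21/6845) = +(6845/21).
Reduce top mod 21: now compute (20/21).
Pull out 2^2: since 21 ≡ 5 (mod 8), (2/21) = -1, so (2/21)^2 = +1.
Reciprocity: 5 ≡ 1 and 21 ≡ 1 (mod 4), so (5/21) = +(21/5).
Reduce top mod 5: now compute (1/5).
Reached (1/5) = 1. Collecting the sign flips along the way, the symbol is -1.

-1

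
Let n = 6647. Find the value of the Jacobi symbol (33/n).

Reciprocity: 33 ≡ 1 and 6647 ≡ 3 (mod 4), so (33/6647) = +(6647/33).
Reduce top mod 33: now compute (14/33).
Pull out 2: since 33 ≡ 1 (mod 8), (2/33) = +1.
Reciprocity: 7 ≡ 3 and 33 ≡ 1 (mod 4), so (7/33) = +(33/7).
Reduce top mod 7: now compute (5/7).
Reciprocity: 5 ≡ 1 and 7 ≡ 3 (mod 4), so (5/7) = +(7/5).
Reduce top mod 5: now compute (2/5).
Pull out 2: since 5 ≡ 5 (mod 8), (2/5) = -1.
Reached (1/5) = 1. Collecting the sign flips along the way, the symbol is -1.

-1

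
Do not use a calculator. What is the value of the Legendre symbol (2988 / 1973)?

1

First reduce: 2988 ≡ 1015 (mod 1973).
Reciprocity: 1015 ≡ 3 and 1973 ≡ 1 (mod 4), so (1015/1973) = +(1973/1015).
Reduce top mod 1015: now compute (958/1015).
Pull out 2: since 1015 ≡ 7 (mod 8), (2/1015) = +1.
Reciprocity: 479 ≡ 3 and 1015 ≡ 3 (mod 4), so (479/1015) = −(1015/479).
Reduce top mod 479: now compute (57/479).
Reciprocity: 57 ≡ 1 and 479 ≡ 3 (mod 4), so (57/479) = +(479/57).
Reduce top mod 57: now compute (23/57).
Reciprocity: 23 ≡ 3 and 57 ≡ 1 (mod 4), so (23/57) = +(57/23).
Reduce top mod 23: now compute (11/23).
Reciprocity: 11 ≡ 3 and 23 ≡ 3 (mod 4), so (11/23) = −(23/11).
Reduce top mod 11: now compute (1/11).
Reached (1/11) = 1. Collecting the sign flips along the way, the symbol is +1.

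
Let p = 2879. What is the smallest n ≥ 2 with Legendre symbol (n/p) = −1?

7

(2/2879) = +1, so 2 is a residue.
(3/2879) = +1, so 3 is a residue.
(4/2879) = +1, so 4 is a residue.
(5/2879) = +1, so 5 is a residue.
(6/2879) = +1, so 6 is a residue.
(7/2879) = −1, so 7 is the smallest positive non-residue mod 2879.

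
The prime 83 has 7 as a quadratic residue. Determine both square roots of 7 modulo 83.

Since 83 ≡ 3 (mod 4), a square root of 7 is 7^((83+1)/4) = 7^21 mod 83.
Repeated squaring: 7^2≡49, 7^4≡77, 7^8≡36, 7^16≡51 (mod 83).
7^21 = 7^(16+4+1) ≡ 16 (mod 83).
Check: 16² = 256 ≡ 7 (mod 83). The two roots are 16 and 67.

16, 67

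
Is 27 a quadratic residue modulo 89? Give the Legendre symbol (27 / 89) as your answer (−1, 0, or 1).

Reciprocity: 27 ≡ 3 and 89 ≡ 1 (mod 4), so (27/89) = +(89/27).
Reduce top mod 27: now compute (8/27).
Pull out 2^3: since 27 ≡ 3 (mod 8), (2/27) = -1, so (2/27)^3 = -1.
Reached (1/27) = 1. Collecting the sign flips along the way, the symbol is -1.

-1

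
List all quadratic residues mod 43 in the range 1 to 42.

1,4,6,9,10,11,13,14,15,16,17,21,23,24,25,31,35,36,38,40,41

Square k = 1,…,21 (k and 43−k give the same square):
1²=1, 2²=4, 3²=9, 4²=16, 5²=25, 6²=36, 7²≡6, 8²≡21, 9²≡38, 10²≡14, 11²≡35, 12²≡15, 13²≡40, 14²≡24, 15²≡10, 16²≡41, 17²≡31, 18²≡23, 19²≡17, 20²≡13, 21²≡11 (mod 43).
So the quadratic residues mod 43 are {1, 4, 6, 9, 10, 11, 13, 14, 15, 16, 17, 21, 23, 24, 25, 31, 35, 36, 38, 40, 41}.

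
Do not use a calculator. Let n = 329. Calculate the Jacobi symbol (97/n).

-1

Reciprocity: 97 ≡ 1 and 329 ≡ 1 (mod 4), so (97/329) = +(329/97).
Reduce top mod 97: now compute (38/97).
Pull out 2: since 97 ≡ 1 (mod 8), (2/97) = +1.
Reciprocity: 19 ≡ 3 and 97 ≡ 1 (mod 4), so (19/97) = +(97/19).
Reduce top mod 19: now compute (2/19).
Pull out 2: since 19 ≡ 3 (mod 8), (2/19) = -1.
Reached (1/19) = 1. Collecting the sign flips along the way, the symbol is -1.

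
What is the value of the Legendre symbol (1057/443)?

Euler's criterion: (1057/443) ≡ 171^221 (mod 443).
171^2 ≡ 3 (mod 443)
171^4 ≡ 9 (mod 443)
171^8 ≡ 81 (mod 443)
171^16 ≡ 359 (mod 443)
171^32 ≡ 411 (mod 443)
171^64 ≡ 138 (mod 443)
171^128 ≡ 438 (mod 443)
171^221 = 171^(128+64+16+8+4+1) ≡ 442 (mod 443).
Result is 442 ≡ −1, so (1057/443) = −1.

-1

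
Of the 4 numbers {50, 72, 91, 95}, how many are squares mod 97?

(50/97) = +1 → QR.
(72/97) = +1 → QR.
(91/97) = +1 → QR.
(95/97) = +1 → QR.
Total quadratic residues among the 4: 4.

4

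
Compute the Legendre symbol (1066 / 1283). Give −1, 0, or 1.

Pull out 2: since 1283 ≡ 3 (mod 8), (2/1283) = -1.
Reciprocity: 533 ≡ 1 and 1283 ≡ 3 (mod 4), so (533/1283) = +(1283/533).
Reduce top mod 533: now compute (217/533).
Reciprocity: 217 ≡ 1 and 533 ≡ 1 (mod 4), so (217/533) = +(533/217).
Reduce top mod 217: now compute (99/217).
Reciprocity: 99 ≡ 3 and 217 ≡ 1 (mod 4), so (99/217) = +(217/99).
Reduce top mod 99: now compute (19/99).
Reciprocity: 19 ≡ 3 and 99 ≡ 3 (mod 4), so (19/99) = −(99/19).
Reduce top mod 19: now compute (4/19).
Pull out 2^2: since 19 ≡ 3 (mod 8), (2/19) = -1, so (2/19)^2 = +1.
Reached (1/19) = 1. Collecting the sign flips along the way, the symbol is +1.

1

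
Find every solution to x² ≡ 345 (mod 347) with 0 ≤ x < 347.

Since 347 ≡ 3 (mod 4), a square root of 345 is 345^((347+1)/4) = 345^87 mod 347.
Repeated squaring: 345^2≡4, 345^4≡16, 345^8≡256, 345^16≡300, 345^32≡127, 345^64≡167 (mod 347).
345^87 = 345^(64+16+4+2+1) ≡ 107 (mod 347).
Check: 107² = 11449 ≡ 345 (mod 347). The two roots are 107 and 240.

107, 240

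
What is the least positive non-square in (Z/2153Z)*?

3

(2/2153) = +1, so 2 is a residue.
(3/2153) = −1, so 3 is the smallest positive non-residue mod 2153.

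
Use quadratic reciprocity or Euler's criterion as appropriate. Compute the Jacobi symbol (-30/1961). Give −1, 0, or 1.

-1

First reduce: -30 ≡ 1931 (mod 1961).
Reciprocity: 1931 ≡ 3 and 1961 ≡ 1 (mod 4), so (1931/1961) = +(1961/1931).
Reduce top mod 1931: now compute (30/1931).
Pull out 2: since 1931 ≡ 3 (mod 8), (2/1931) = -1.
Reciprocity: 15 ≡ 3 and 1931 ≡ 3 (mod 4), so (15/1931) = −(1931/15).
Reduce top mod 15: now compute (11/15).
Reciprocity: 11 ≡ 3 and 15 ≡ 3 (mod 4), so (11/15) = −(15/11).
Reduce top mod 11: now compute (4/11).
Pull out 2^2: since 11 ≡ 3 (mod 8), (2/11) = -1, so (2/11)^2 = +1.
Reached (1/11) = 1. Collecting the sign flips along the way, the symbol is -1.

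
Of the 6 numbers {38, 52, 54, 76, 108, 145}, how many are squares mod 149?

3

(38/149) = -1 → non-residue.
(52/149) = -1 → non-residue.
(54/149) = +1 → QR.
(76/149) = +1 → QR.
(108/149) = -1 → non-residue.
(145/149) = +1 → QR.
Total quadratic residues among the 6: 3.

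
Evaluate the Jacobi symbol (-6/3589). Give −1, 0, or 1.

-1

First reduce: -6 ≡ 3583 (mod 3589).
Reciprocity: 3583 ≡ 3 and 3589 ≡ 1 (mod 4), so (3583/3589) = +(3589/3583).
Reduce top mod 3583: now compute (6/3583).
Pull out 2: since 3583 ≡ 7 (mod 8), (2/3583) = +1.
Reciprocity: 3 ≡ 3 and 3583 ≡ 3 (mod 4), so (3/3583) = −(3583/3).
Reduce top mod 3: now compute (1/3).
Reached (1/3) = 1. Collecting the sign flips along the way, the symbol is -1.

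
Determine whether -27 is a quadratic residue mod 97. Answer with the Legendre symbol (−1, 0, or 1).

1

First reduce: -27 ≡ 70 (mod 97).
Pull out 2: since 97 ≡ 1 (mod 8), (2/97) = +1.
Reciprocity: 35 ≡ 3 and 97 ≡ 1 (mod 4), so (35/97) = +(97/35).
Reduce top mod 35: now compute (27/35).
Reciprocity: 27 ≡ 3 and 35 ≡ 3 (mod 4), so (27/35) = −(35/27).
Reduce top mod 27: now compute (8/27).
Pull out 2^3: since 27 ≡ 3 (mod 8), (2/27) = -1, so (2/27)^3 = -1.
Reached (1/27) = 1. Collecting the sign flips along the way, the symbol is +1.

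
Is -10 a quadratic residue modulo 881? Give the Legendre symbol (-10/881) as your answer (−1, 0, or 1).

1

First reduce: -10 ≡ 871 (mod 881).
Reciprocity: 871 ≡ 3 and 881 ≡ 1 (mod 4), so (871/881) = +(881/871).
Reduce top mod 871: now compute (10/871).
Pull out 2: since 871 ≡ 7 (mod 8), (2/871) = +1.
Reciprocity: 5 ≡ 1 and 871 ≡ 3 (mod 4), so (5/871) = +(871/5).
Reduce top mod 5: now compute (1/5).
Reached (1/5) = 1. Collecting the sign flips along the way, the symbol is +1.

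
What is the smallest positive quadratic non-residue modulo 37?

(2/37) = −1, so 2 is the smallest positive non-residue mod 37.

2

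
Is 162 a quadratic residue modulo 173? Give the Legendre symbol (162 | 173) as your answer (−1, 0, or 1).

-1

Euler's criterion: (162/173) ≡ 162^86 (mod 173).
162^2 ≡ 121 (mod 173)
162^4 ≡ 109 (mod 173)
162^8 ≡ 117 (mod 173)
162^16 ≡ 22 (mod 173)
162^32 ≡ 138 (mod 173)
162^64 ≡ 14 (mod 173)
162^86 = 162^(64+16+4+2) ≡ 172 (mod 173).
Result is 172 ≡ −1, so (162/173) = −1.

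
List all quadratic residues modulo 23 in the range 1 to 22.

Square k = 1,…,11 (k and 23−k give the same square):
1²=1, 2²=4, 3²=9, 4²=16, 5²≡2, 6²≡13, 7²≡3, 8²≡18, 9²≡12, 10²≡8, 11²≡6 (mod 23).
So the quadratic residues mod 23 are {1, 2, 3, 4, 6, 8, 9, 12, 13, 16, 18}.

1,2,3,4,6,8,9,12,13,16,18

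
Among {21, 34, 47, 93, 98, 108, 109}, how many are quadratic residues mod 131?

4

(21/131) = +1 → QR.
(34/131) = +1 → QR.
(47/131) = -1 → non-residue.
(93/131) = -1 → non-residue.
(98/131) = -1 → non-residue.
(108/131) = +1 → QR.
(109/131) = +1 → QR.
Total quadratic residues among the 7: 4.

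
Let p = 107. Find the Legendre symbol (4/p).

Pull out 2^2: since 107 ≡ 3 (mod 8), (2/107) = -1, so (2/107)^2 = +1.
Reached (1/107) = 1. Collecting the sign flips along the way, the symbol is +1.

1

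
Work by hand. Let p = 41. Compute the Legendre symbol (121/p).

First reduce: 121 ≡ 39 (mod 41).
Reciprocity: 39 ≡ 3 and 41 ≡ 1 (mod 4), so (39/41) = +(41/39).
Reduce top mod 39: now compute (2/39).
Pull out 2: since 39 ≡ 7 (mod 8), (2/39) = +1.
Reached (1/39) = 1. Collecting the sign flips along the way, the symbol is +1.

1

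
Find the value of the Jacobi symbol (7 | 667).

-1

Reciprocity: 7 ≡ 3 and 667 ≡ 3 (mod 4), so (7/667) = −(667/7).
Reduce top mod 7: now compute (2/7).
Pull out 2: since 7 ≡ 7 (mod 8), (2/7) = +1.
Reached (1/7) = 1. Collecting the sign flips along the way, the symbol is -1.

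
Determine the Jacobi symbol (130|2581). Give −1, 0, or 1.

Pull out 2: since 2581 ≡ 5 (mod 8), (2/2581) = -1.
Reciprocity: 65 ≡ 1 and 2581 ≡ 1 (mod 4), so (65/2581) = +(2581/65).
Reduce top mod 65: now compute (46/65).
Pull out 2: since 65 ≡ 1 (mod 8), (2/65) = +1.
Reciprocity: 23 ≡ 3 and 65 ≡ 1 (mod 4), so (23/65) = +(65/23).
Reduce top mod 23: now compute (19/23).
Reciprocity: 19 ≡ 3 and 23 ≡ 3 (mod 4), so (19/23) = −(23/19).
Reduce top mod 19: now compute (4/19).
Pull out 2^2: since 19 ≡ 3 (mod 8), (2/19) = -1, so (2/19)^2 = +1.
Reached (1/19) = 1. Collecting the sign flips along the way, the symbol is +1.

1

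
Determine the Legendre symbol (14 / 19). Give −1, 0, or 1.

Pull out 2: since 19 ≡ 3 (mod 8), (2/19) = -1.
Reciprocity: 7 ≡ 3 and 19 ≡ 3 (mod 4), so (7/19) = −(19/7).
Reduce top mod 7: now compute (5/7).
Reciprocity: 5 ≡ 1 and 7 ≡ 3 (mod 4), so (5/7) = +(7/5).
Reduce top mod 5: now compute (2/5).
Pull out 2: since 5 ≡ 5 (mod 8), (2/5) = -1.
Reached (1/5) = 1. Collecting the sign flips along the way, the symbol is -1.

-1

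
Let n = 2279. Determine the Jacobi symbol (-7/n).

1

First reduce: -7 ≡ 2272 (mod 2279).
Pull out 2^5: since 2279 ≡ 7 (mod 8), (2/2279) = +1, so (2/2279)^5 = +1.
Reciprocity: 71 ≡ 3 and 2279 ≡ 3 (mod 4), so (71/2279) = −(2279/71).
Reduce top mod 71: now compute (7/71).
Reciprocity: 7 ≡ 3 and 71 ≡ 3 (mod 4), so (7/71) = −(71/7).
Reduce top mod 7: now compute (1/7).
Reached (1/7) = 1. Collecting the sign flips along the way, the symbol is +1.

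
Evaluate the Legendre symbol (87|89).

Euler's criterion: (87/89) ≡ 87^44 (mod 89).
87^2 ≡ 4 (mod 89)
87^4 ≡ 16 (mod 89)
87^8 ≡ 78 (mod 89)
87^16 ≡ 32 (mod 89)
87^32 ≡ 45 (mod 89)
87^44 = 87^(32+8+4) ≡ 1 (mod 89).
Result is 1, so (87/89) = 1.

1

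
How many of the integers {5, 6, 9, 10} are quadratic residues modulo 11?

2

(5/11) = +1 → QR.
(6/11) = -1 → non-residue.
(9/11) = +1 → QR.
(10/11) = -1 → non-residue.
Total quadratic residues among the 4: 2.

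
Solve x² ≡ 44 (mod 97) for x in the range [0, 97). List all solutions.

97 ≡ 1 (mod 4), so we find a root by search.
Trying successive values, 23² = 529 ≡ 44 (mod 97). The other root is 97 − 23 = 74.

23, 74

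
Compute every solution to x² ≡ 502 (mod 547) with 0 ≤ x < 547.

Since 547 ≡ 3 (mod 4), a square root of 502 is 502^((547+1)/4) = 502^137 mod 547.
Repeated squaring: 502^2≡384, 502^4≡313, 502^8≡56, 502^16≡401, 502^32≡530, 502^64≡289, 502^128≡377 (mod 547).
502^137 = 502^(128+8+1) ≡ 99 (mod 547).
Check: 99² = 9801 ≡ 502 (mod 547). The two roots are 99 and 448.

99, 448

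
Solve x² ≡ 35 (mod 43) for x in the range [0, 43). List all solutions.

Since 43 ≡ 3 (mod 4), a square root of 35 is 35^((43+1)/4) = 35^11 mod 43.
Repeated squaring: 35^2≡21, 35^4≡11, 35^8≡35 (mod 43).
35^11 = 35^(8+2+1) ≡ 11 (mod 43).
Check: 11² = 121 ≡ 35 (mod 43). The two roots are 11 and 32.

11, 32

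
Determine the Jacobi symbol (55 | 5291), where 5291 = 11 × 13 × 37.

0

Reciprocity: 55 ≡ 3 and 5291 ≡ 3 (mod 4), so (55/5291) = −(5291/55).
Reduce top mod 55: now compute (11/55).
Reciprocity: 11 ≡ 3 and 55 ≡ 3 (mod 4), so (11/55) = −(55/11).
Reduce top mod 11: now compute (0/11).
Top reduces to 0: gcd > 1, so the symbol is 0.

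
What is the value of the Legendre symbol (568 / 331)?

First reduce: 568 ≡ 237 (mod 331).
Reciprocity: 237 ≡ 1 and 331 ≡ 3 (mod 4), so (237/331) = +(331/237).
Reduce top mod 237: now compute (94/237).
Pull out 2: since 237 ≡ 5 (mod 8), (2/237) = -1.
Reciprocity: 47 ≡ 3 and 237 ≡ 1 (mod 4), so (47/237) = +(237/47).
Reduce top mod 47: now compute (2/47).
Pull out 2: since 47 ≡ 7 (mod 8), (2/47) = +1.
Reached (1/47) = 1. Collecting the sign flips along the way, the symbol is -1.

-1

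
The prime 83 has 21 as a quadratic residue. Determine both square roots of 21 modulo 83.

41, 42

Since 83 ≡ 3 (mod 4), a square root of 21 is 21^((83+1)/4) = 21^21 mod 83.
Repeated squaring: 21^2≡26, 21^4≡12, 21^8≡61, 21^16≡69 (mod 83).
21^21 = 21^(16+4+1) ≡ 41 (mod 83).
Check: 41² = 1681 ≡ 21 (mod 83). The two roots are 41 and 42.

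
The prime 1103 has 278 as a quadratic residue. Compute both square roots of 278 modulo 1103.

550, 553

Since 1103 ≡ 3 (mod 4), a square root of 278 is 278^((1103+1)/4) = 278^276 mod 1103.
Repeated squaring: 278^2≡74, 278^4≡1064, 278^8≡418, 278^16≡450, 278^32≡651, 278^64≡249, 278^128≡233, 278^256≡242 (mod 1103).
278^276 = 278^(256+16+4) ≡ 553 (mod 1103).
Check: 553² = 305809 ≡ 278 (mod 1103). The two roots are 550 and 553.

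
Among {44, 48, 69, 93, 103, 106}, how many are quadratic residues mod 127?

3

(44/127) = +1 → QR.
(48/127) = -1 → non-residue.
(69/127) = +1 → QR.
(93/127) = -1 → non-residue.
(103/127) = +1 → QR.
(106/127) = -1 → non-residue.
Total quadratic residues among the 6: 3.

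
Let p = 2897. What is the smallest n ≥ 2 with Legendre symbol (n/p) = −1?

3

(2/2897) = +1, so 2 is a residue.
(3/2897) = −1, so 3 is the smallest positive non-residue mod 2897.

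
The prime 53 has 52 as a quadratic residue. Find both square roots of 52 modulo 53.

53 ≡ 1 (mod 4), so we find a root by search.
Trying successive values, 23² = 529 ≡ 52 (mod 53). The other root is 53 − 23 = 30.

23, 30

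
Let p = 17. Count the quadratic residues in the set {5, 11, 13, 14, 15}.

(5/17) = -1 → non-residue.
(11/17) = -1 → non-residue.
(13/17) = +1 → QR.
(14/17) = -1 → non-residue.
(15/17) = +1 → QR.
Total quadratic residues among the 5: 2.

2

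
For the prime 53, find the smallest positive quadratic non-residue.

(2/53) = −1, so 2 is the smallest positive non-residue mod 53.

2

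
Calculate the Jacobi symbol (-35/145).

First reduce: -35 ≡ 110 (mod 145).
Pull out 2: since 145 ≡ 1 (mod 8), (2/145) = +1.
Reciprocity: 55 ≡ 3 and 145 ≡ 1 (mod 4), so (55/145) = +(145/55).
Reduce top mod 55: now compute (35/55).
Reciprocity: 35 ≡ 3 and 55 ≡ 3 (mod 4), so (35/55) = −(55/35).
Reduce top mod 35: now compute (20/35).
Pull out 2^2: since 35 ≡ 3 (mod 8), (2/35) = -1, so (2/35)^2 = +1.
Reciprocity: 5 ≡ 1 and 35 ≡ 3 (mod 4), so (5/35) = +(35/5).
Reduce top mod 5: now compute (0/5).
Top reduces to 0: gcd > 1, so the symbol is 0.

0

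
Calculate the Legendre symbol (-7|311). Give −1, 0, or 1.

Euler's criterion: (-7/311) ≡ 304^155 (mod 311).
304^2 ≡ 49 (mod 311)
304^4 ≡ 224 (mod 311)
304^8 ≡ 105 (mod 311)
304^16 ≡ 140 (mod 311)
304^32 ≡ 7 (mod 311)
304^64 ≡ 49 (mod 311)
304^128 ≡ 224 (mod 311)
304^155 = 304^(128+16+8+2+1) ≡ 310 (mod 311).
Result is 310 ≡ −1, so (-7/311) = −1.

-1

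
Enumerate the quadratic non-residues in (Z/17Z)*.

Square k = 1,…,8 (k and 17−k give the same square):
1²=1, 2²=4, 3²=9, 4²=16, 5²≡8, 6²≡2, 7²≡15, 8²≡13 (mod 17).
The residues are {1, 2, 4, 8, 9, 13, 15, 16}; the non-residues are the remaining 8 nonzero classes.

3, 5, 6, 7, 10, 11, 12, 14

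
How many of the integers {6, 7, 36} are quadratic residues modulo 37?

2

(6/37) = -1 → non-residue.
(7/37) = +1 → QR.
(36/37) = +1 → QR.
Total quadratic residues among the 3: 2.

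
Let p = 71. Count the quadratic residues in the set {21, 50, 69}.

(21/71) = -1 → non-residue.
(50/71) = +1 → QR.
(69/71) = -1 → non-residue.
Total quadratic residues among the 3: 1.

1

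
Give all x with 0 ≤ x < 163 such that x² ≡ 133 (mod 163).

Since 163 ≡ 3 (mod 4), a square root of 133 is 133^((163+1)/4) = 133^41 mod 163.
Repeated squaring: 133^2≡85, 133^4≡53, 133^8≡38, 133^16≡140, 133^32≡40 (mod 163).
133^41 = 133^(32+8+1) ≡ 40 (mod 163).
Check: 40² = 1600 ≡ 133 (mod 163). The two roots are 40 and 123.

40, 123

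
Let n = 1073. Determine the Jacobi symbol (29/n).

Reciprocity: 29 ≡ 1 and 1073 ≡ 1 (mod 4), so (29/1073) = +(1073/29).
Reduce top mod 29: now compute (0/29).
Top reduces to 0: gcd > 1, so the symbol is 0.

0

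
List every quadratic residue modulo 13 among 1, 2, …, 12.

1, 3, 4, 9, 10, 12

Square k = 1,…,6 (k and 13−k give the same square):
1²=1, 2²=4, 3²=9, 4²≡3, 5²≡12, 6²≡10 (mod 13).
So the quadratic residues mod 13 are {1, 3, 4, 9, 10, 12}.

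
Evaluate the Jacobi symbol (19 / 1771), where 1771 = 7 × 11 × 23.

-1

Reciprocity: 19 ≡ 3 and 1771 ≡ 3 (mod 4), so (19/1771) = −(1771/19).
Reduce top mod 19: now compute (4/19).
Pull out 2^2: since 19 ≡ 3 (mod 8), (2/19) = -1, so (2/19)^2 = +1.
Reached (1/19) = 1. Collecting the sign flips along the way, the symbol is -1.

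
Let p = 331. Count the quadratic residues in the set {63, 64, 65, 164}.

1

(63/331) = -1 → non-residue.
(64/331) = +1 → QR.
(65/331) = -1 → non-residue.
(164/331) = -1 → non-residue.
Total quadratic residues among the 4: 1.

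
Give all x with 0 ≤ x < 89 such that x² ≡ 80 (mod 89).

13, 76

89 ≡ 1 (mod 4), so we find a root by search.
Trying successive values, 13² = 169 ≡ 80 (mod 89). The other root is 89 − 13 = 76.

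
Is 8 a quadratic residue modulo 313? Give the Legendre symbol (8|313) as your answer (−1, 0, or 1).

Euler's criterion: (8/313) ≡ 8^156 (mod 313).
8^2 ≡ 64 (mod 313)
8^4 ≡ 27 (mod 313)
8^8 ≡ 103 (mod 313)
8^16 ≡ 280 (mod 313)
8^32 ≡ 150 (mod 313)
8^64 ≡ 277 (mod 313)
8^128 ≡ 44 (mod 313)
8^156 = 8^(128+16+8+4) ≡ 1 (mod 313).
Result is 1, so (8/313) = 1.

1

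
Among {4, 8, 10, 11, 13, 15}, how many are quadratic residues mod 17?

4

(4/17) = +1 → QR.
(8/17) = +1 → QR.
(10/17) = -1 → non-residue.
(11/17) = -1 → non-residue.
(13/17) = +1 → QR.
(15/17) = +1 → QR.
Total quadratic residues among the 6: 4.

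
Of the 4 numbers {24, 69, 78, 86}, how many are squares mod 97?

2

(24/97) = +1 → QR.
(69/97) = -1 → non-residue.
(78/97) = -1 → non-residue.
(86/97) = +1 → QR.
Total quadratic residues among the 4: 2.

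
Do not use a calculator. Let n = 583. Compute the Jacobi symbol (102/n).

Pull out 2: since 583 ≡ 7 (mod 8), (2/583) = +1.
Reciprocity: 51 ≡ 3 and 583 ≡ 3 (mod 4), so (51/583) = −(583/51).
Reduce top mod 51: now compute (22/51).
Pull out 2: since 51 ≡ 3 (mod 8), (2/51) = -1.
Reciprocity: 11 ≡ 3 and 51 ≡ 3 (mod 4), so (11/51) = −(51/11).
Reduce top mod 11: now compute (7/11).
Reciprocity: 7 ≡ 3 and 11 ≡ 3 (mod 4), so (7/11) = −(11/7).
Reduce top mod 7: now compute (4/7).
Pull out 2^2: since 7 ≡ 7 (mod 8), (2/7) = +1, so (2/7)^2 = +1.
Reached (1/7) = 1. Collecting the sign flips along the way, the symbol is +1.

1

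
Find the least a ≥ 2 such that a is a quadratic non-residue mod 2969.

(2/2969) = +1, so 2 is a residue.
(3/2969) = −1, so 3 is the smallest positive non-residue mod 2969.

3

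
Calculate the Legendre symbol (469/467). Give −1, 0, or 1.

-1

First reduce: 469 ≡ 2 (mod 467).
Pull out 2: since 467 ≡ 3 (mod 8), (2/467) = -1.
Reached (1/467) = 1. Collecting the sign flips along the way, the symbol is -1.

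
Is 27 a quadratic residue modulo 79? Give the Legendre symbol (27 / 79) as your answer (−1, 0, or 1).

Reciprocity: 27 ≡ 3 and 79 ≡ 3 (mod 4), so (27/79) = −(79/27).
Reduce top mod 27: now compute (25/27).
Reciprocity: 25 ≡ 1 and 27 ≡ 3 (mod 4), so (25/27) = +(27/25).
Reduce top mod 25: now compute (2/25).
Pull out 2: since 25 ≡ 1 (mod 8), (2/25) = +1.
Reached (1/25) = 1. Collecting the sign flips along the way, the symbol is -1.

-1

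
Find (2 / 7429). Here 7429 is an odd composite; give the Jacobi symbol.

-1

Pull out 2: since 7429 ≡ 5 (mod 8), (2/7429) = -1.
Reached (1/7429) = 1. Collecting the sign flips along the way, the symbol is -1.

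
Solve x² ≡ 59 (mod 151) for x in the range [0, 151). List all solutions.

19, 132

Since 151 ≡ 3 (mod 4), a square root of 59 is 59^((151+1)/4) = 59^38 mod 151.
Repeated squaring: 59^2≡8, 59^4≡64, 59^8≡19, 59^16≡59, 59^32≡8 (mod 151).
59^38 = 59^(32+4+2) ≡ 19 (mod 151).
Check: 19² = 361 ≡ 59 (mod 151). The two roots are 19 and 132.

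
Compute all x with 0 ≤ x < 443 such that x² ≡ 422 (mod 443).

Since 443 ≡ 3 (mod 4), a square root of 422 is 422^((443+1)/4) = 422^111 mod 443.
Repeated squaring: 422^2≡441, 422^4≡4, 422^8≡16, 422^16≡256, 422^32≡415, 422^64≡341 (mod 443).
422^111 = 422^(64+32+8+4+2+1) ≡ 181 (mod 443).
Check: 181² = 32761 ≡ 422 (mod 443). The two roots are 181 and 262.

181, 262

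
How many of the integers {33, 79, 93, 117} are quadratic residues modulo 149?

1

(33/149) = +1 → QR.
(79/149) = -1 → non-residue.
(93/149) = -1 → non-residue.
(117/149) = -1 → non-residue.
Total quadratic residues among the 4: 1.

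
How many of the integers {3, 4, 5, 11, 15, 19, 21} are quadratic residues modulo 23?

2

(3/23) = +1 → QR.
(4/23) = +1 → QR.
(5/23) = -1 → non-residue.
(11/23) = -1 → non-residue.
(15/23) = -1 → non-residue.
(19/23) = -1 → non-residue.
(21/23) = -1 → non-residue.
Total quadratic residues among the 7: 2.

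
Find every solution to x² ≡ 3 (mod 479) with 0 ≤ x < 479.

31, 448

Since 479 ≡ 3 (mod 4), a square root of 3 is 3^((479+1)/4) = 3^120 mod 479.
Repeated squaring: 3^2≡9, 3^4≡81, 3^8≡334, 3^16≡428, 3^32≡206, 3^64≡284 (mod 479).
3^120 = 3^(64+32+16+8) ≡ 448 (mod 479).
Check: 448² = 200704 ≡ 3 (mod 479). The two roots are 31 and 448.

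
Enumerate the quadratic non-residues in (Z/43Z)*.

Square k = 1,…,21 (k and 43−k give the same square):
1²=1, 2²=4, 3²=9, 4²=16, 5²=25, 6²=36, 7²≡6, 8²≡21, 9²≡38, 10²≡14, 11²≡35, 12²≡15, 13²≡40, 14²≡24, 15²≡10, 16²≡41, 17²≡31, 18²≡23, 19²≡17, 20²≡13, 21²≡11 (mod 43).
The residues are {1, 4, 6, 9, 10, 11, 13, 14, 15, 16, 17, 21, 23, 24, 25, 31, 35, 36, 38, 40, 41}; the non-residues are the remaining 21 nonzero classes.

2,3,5,7,8,12,18,19,20,22,26,27,28,29,30,32,33,34,37,39,42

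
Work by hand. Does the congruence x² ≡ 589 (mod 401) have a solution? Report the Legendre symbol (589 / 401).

First reduce: 589 ≡ 188 (mod 401).
Pull out 2^2: since 401 ≡ 1 (mod 8), (2/401) = +1, so (2/401)^2 = +1.
Reciprocity: 47 ≡ 3 and 401 ≡ 1 (mod 4), so (47/401) = +(401/47).
Reduce top mod 47: now compute (25/47).
Reciprocity: 25 ≡ 1 and 47 ≡ 3 (mod 4), so (25/47) = +(47/25).
Reduce top mod 25: now compute (22/25).
Pull out 2: since 25 ≡ 1 (mod 8), (2/25) = +1.
Reciprocity: 11 ≡ 3 and 25 ≡ 1 (mod 4), so (11/25) = +(25/11).
Reduce top mod 11: now compute (3/11).
Reciprocity: 3 ≡ 3 and 11 ≡ 3 (mod 4), so (3/11) = −(11/3).
Reduce top mod 3: now compute (2/3).
Pull out 2: since 3 ≡ 3 (mod 8), (2/3) = -1.
Reached (1/3) = 1. Collecting the sign flips along the way, the symbol is +1.

1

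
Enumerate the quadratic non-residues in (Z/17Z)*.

3,5,6,7,10,11,12,14

Square k = 1,…,8 (k and 17−k give the same square):
1²=1, 2²=4, 3²=9, 4²=16, 5²≡8, 6²≡2, 7²≡15, 8²≡13 (mod 17).
The residues are {1, 2, 4, 8, 9, 13, 15, 16}; the non-residues are the remaining 8 nonzero classes.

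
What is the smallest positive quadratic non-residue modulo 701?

(2/701) = −1, so 2 is the smallest positive non-residue mod 701.

2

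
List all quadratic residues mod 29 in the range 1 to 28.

1,4,5,6,7,9,13,16,20,22,23,24,25,28

Square k = 1,…,14 (k and 29−k give the same square):
1²=1, 2²=4, 3²=9, 4²=16, 5²=25, 6²≡7, 7²≡20, 8²≡6, 9²≡23, 10²≡13, 11²≡5, 12²≡28, 13²≡24, 14²≡22 (mod 29).
So the quadratic residues mod 29 are {1, 4, 5, 6, 7, 9, 13, 16, 20, 22, 23, 24, 25, 28}.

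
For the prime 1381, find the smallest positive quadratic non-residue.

(2/1381) = −1, so 2 is the smallest positive non-residue mod 1381.

2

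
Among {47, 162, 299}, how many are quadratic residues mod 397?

1

(47/397) = +1 → QR.
(162/397) = -1 → non-residue.
(299/397) = -1 → non-residue.
Total quadratic residues among the 3: 1.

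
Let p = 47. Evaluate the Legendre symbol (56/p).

1

First reduce: 56 ≡ 9 (mod 47).
Reciprocity: 9 ≡ 1 and 47 ≡ 3 (mod 4), so (9/47) = +(47/9).
Reduce top mod 9: now compute (2/9).
Pull out 2: since 9 ≡ 1 (mod 8), (2/9) = +1.
Reached (1/9) = 1. Collecting the sign flips along the way, the symbol is +1.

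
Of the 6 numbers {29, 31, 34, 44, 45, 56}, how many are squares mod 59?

(29/59) = +1 → QR.
(31/59) = -1 → non-residue.
(34/59) = -1 → non-residue.
(44/59) = -1 → non-residue.
(45/59) = +1 → QR.
(56/59) = -1 → non-residue.
Total quadratic residues among the 6: 2.

2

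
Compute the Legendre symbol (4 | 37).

Euler's criterion: (4/37) ≡ 4^18 (mod 37).
4^2 ≡ 16 (mod 37)
4^4 ≡ 34 (mod 37)
4^8 ≡ 9 (mod 37)
4^16 ≡ 7 (mod 37)
4^18 = 4^(16+2) ≡ 1 (mod 37).
Result is 1, so (4/37) = 1.

1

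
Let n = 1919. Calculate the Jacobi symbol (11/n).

-1

Reciprocity: 11 ≡ 3 and 1919 ≡ 3 (mod 4), so (11/1919) = −(1919/11).
Reduce top mod 11: now compute (5/11).
Reciprocity: 5 ≡ 1 and 11 ≡ 3 (mod 4), so (5/11) = +(11/5).
Reduce top mod 5: now compute (1/5).
Reached (1/5) = 1. Collecting the sign flips along the way, the symbol is -1.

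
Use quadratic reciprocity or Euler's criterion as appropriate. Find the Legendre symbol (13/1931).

Reciprocity: 13 ≡ 1 and 1931 ≡ 3 (mod 4), so (13/1931) = +(1931/13).
Reduce top mod 13: now compute (7/13).
Reciprocity: 7 ≡ 3 and 13 ≡ 1 (mod 4), so (7/13) = +(13/7).
Reduce top mod 7: now compute (6/7).
Pull out 2: since 7 ≡ 7 (mod 8), (2/7) = +1.
Reciprocity: 3 ≡ 3 and 7 ≡ 3 (mod 4), so (3/7) = −(7/3).
Reduce top mod 3: now compute (1/3).
Reached (1/3) = 1. Collecting the sign flips along the way, the symbol is -1.

-1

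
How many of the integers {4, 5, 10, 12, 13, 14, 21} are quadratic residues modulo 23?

3

(4/23) = +1 → QR.
(5/23) = -1 → non-residue.
(10/23) = -1 → non-residue.
(12/23) = +1 → QR.
(13/23) = +1 → QR.
(14/23) = -1 → non-residue.
(21/23) = -1 → non-residue.
Total quadratic residues among the 7: 3.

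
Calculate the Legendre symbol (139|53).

First reduce: 139 ≡ 33 (mod 53).
Reciprocity: 33 ≡ 1 and 53 ≡ 1 (mod 4), so (33/53) = +(53/33).
Reduce top mod 33: now compute (20/33).
Pull out 2^2: since 33 ≡ 1 (mod 8), (2/33) = +1, so (2/33)^2 = +1.
Reciprocity: 5 ≡ 1 and 33 ≡ 1 (mod 4), so (5/33) = +(33/5).
Reduce top mod 5: now compute (3/5).
Reciprocity: 3 ≡ 3 and 5 ≡ 1 (mod 4), so (3/5) = +(5/3).
Reduce top mod 3: now compute (2/3).
Pull out 2: since 3 ≡ 3 (mod 8), (2/3) = -1.
Reached (1/3) = 1. Collecting the sign flips along the way, the symbol is -1.

-1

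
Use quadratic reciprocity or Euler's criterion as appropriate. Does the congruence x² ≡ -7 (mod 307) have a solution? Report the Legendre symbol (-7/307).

-1

Euler's criterion: (-7/307) ≡ 300^153 (mod 307).
300^2 ≡ 49 (mod 307)
300^4 ≡ 252 (mod 307)
300^8 ≡ 262 (mod 307)
300^16 ≡ 183 (mod 307)
300^32 ≡ 26 (mod 307)
300^64 ≡ 62 (mod 307)
300^128 ≡ 160 (mod 307)
300^153 = 300^(128+16+8+1) ≡ 306 (mod 307).
Result is 306 ≡ −1, so (-7/307) = −1.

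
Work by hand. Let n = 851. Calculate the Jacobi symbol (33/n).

Reciprocity: 33 ≡ 1 and 851 ≡ 3 (mod 4), so (33/851) = +(851/33).
Reduce top mod 33: now compute (26/33).
Pull out 2: since 33 ≡ 1 (mod 8), (2/33) = +1.
Reciprocity: 13 ≡ 1 and 33 ≡ 1 (mod 4), so (13/33) = +(33/13).
Reduce top mod 13: now compute (7/13).
Reciprocity: 7 ≡ 3 and 13 ≡ 1 (mod 4), so (7/13) = +(13/7).
Reduce top mod 7: now compute (6/7).
Pull out 2: since 7 ≡ 7 (mod 8), (2/7) = +1.
Reciprocity: 3 ≡ 3 and 7 ≡ 3 (mod 4), so (3/7) = −(7/3).
Reduce top mod 3: now compute (1/3).
Reached (1/3) = 1. Collecting the sign flips along the way, the symbol is -1.

-1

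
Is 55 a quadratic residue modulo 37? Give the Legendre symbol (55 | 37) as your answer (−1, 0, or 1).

-1

Euler's criterion: (55/37) ≡ 18^18 (mod 37).
18^2 ≡ 28 (mod 37)
18^4 ≡ 7 (mod 37)
18^8 ≡ 12 (mod 37)
18^16 ≡ 33 (mod 37)
18^18 = 18^(16+2) ≡ 36 (mod 37).
Result is 36 ≡ −1, so (55/37) = −1.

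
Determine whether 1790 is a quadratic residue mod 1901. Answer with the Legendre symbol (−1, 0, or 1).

Pull out 2: since 1901 ≡ 5 (mod 8), (2/1901) = -1.
Reciprocity: 895 ≡ 3 and 1901 ≡ 1 (mod 4), so (895/1901) = +(1901/895).
Reduce top mod 895: now compute (111/895).
Reciprocity: 111 ≡ 3 and 895 ≡ 3 (mod 4), so (111/895) = −(895/111).
Reduce top mod 111: now compute (7/111).
Reciprocity: 7 ≡ 3 and 111 ≡ 3 (mod 4), so (7/111) = −(111/7).
Reduce top mod 7: now compute (6/7).
Pull out 2: since 7 ≡ 7 (mod 8), (2/7) = +1.
Reciprocity: 3 ≡ 3 and 7 ≡ 3 (mod 4), so (3/7) = −(7/3).
Reduce top mod 3: now compute (1/3).
Reached (1/3) = 1. Collecting the sign flips along the way, the symbol is +1.

1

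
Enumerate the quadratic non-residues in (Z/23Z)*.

Square k = 1,…,11 (k and 23−k give the same square):
1²=1, 2²=4, 3²=9, 4²=16, 5²≡2, 6²≡13, 7²≡3, 8²≡18, 9²≡12, 10²≡8, 11²≡6 (mod 23).
The residues are {1, 2, 3, 4, 6, 8, 9, 12, 13, 16, 18}; the non-residues are the remaining 11 nonzero classes.

5, 7, 10, 11, 14, 15, 17, 19, 20, 21, 22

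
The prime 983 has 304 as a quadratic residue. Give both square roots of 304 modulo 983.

Since 983 ≡ 3 (mod 4), a square root of 304 is 304^((983+1)/4) = 304^246 mod 983.
Repeated squaring: 304^2≡14, 304^4≡196, 304^8≡79, 304^16≡343, 304^32≡672, 304^64≡387, 304^128≡353 (mod 983).
304^246 = 304^(128+64+32+16+4+2) ≡ 110 (mod 983).
Check: 110² = 12100 ≡ 304 (mod 983). The two roots are 110 and 873.

110, 873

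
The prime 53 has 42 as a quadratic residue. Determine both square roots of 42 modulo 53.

25, 28

53 ≡ 1 (mod 4), so we find a root by search.
Trying successive values, 25² = 625 ≡ 42 (mod 53). The other root is 53 − 25 = 28.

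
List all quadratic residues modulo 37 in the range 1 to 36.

1 3 4 7 9 10 11 12 16 21 25 26 27 28 30 33 34 36

Square k = 1,…,18 (k and 37−k give the same square):
1²=1, 2²=4, 3²=9, 4²=16, 5²=25, 6²=36, 7²≡12, 8²≡27, 9²≡7, 10²≡26, 11²≡10, 12²≡33, 13²≡21, 14²≡11, 15²≡3, 16²≡34, 17²≡30, 18²≡28 (mod 37).
So the quadratic residues mod 37 are {1, 3, 4, 7, 9, 10, 11, 12, 16, 21, 25, 26, 27, 28, 30, 33, 34, 36}.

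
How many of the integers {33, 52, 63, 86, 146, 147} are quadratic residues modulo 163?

2

(33/163) = +1 → QR.
(52/163) = -1 → non-residue.
(63/163) = -1 → non-residue.
(86/163) = -1 → non-residue.
(146/163) = +1 → QR.
(147/163) = -1 → non-residue.
Total quadratic residues among the 6: 2.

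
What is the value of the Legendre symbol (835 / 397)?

-1

Euler's criterion: (835/397) ≡ 41^198 (mod 397).
41^2 ≡ 93 (mod 397)
41^4 ≡ 312 (mod 397)
41^8 ≡ 79 (mod 397)
41^16 ≡ 286 (mod 397)
41^32 ≡ 14 (mod 397)
41^64 ≡ 196 (mod 397)
41^128 ≡ 304 (mod 397)
41^198 = 41^(128+64+4+2) ≡ 396 (mod 397).
Result is 396 ≡ −1, so (835/397) = −1.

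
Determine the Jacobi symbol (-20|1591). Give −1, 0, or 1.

-1

First reduce: -20 ≡ 1571 (mod 1591).
Reciprocity: 1571 ≡ 3 and 1591 ≡ 3 (mod 4), so (1571/1591) = −(1591/1571).
Reduce top mod 1571: now compute (20/1571).
Pull out 2^2: since 1571 ≡ 3 (mod 8), (2/1571) = -1, so (2/1571)^2 = +1.
Reciprocity: 5 ≡ 1 and 1571 ≡ 3 (mod 4), so (5/1571) = +(1571/5).
Reduce top mod 5: now compute (1/5).
Reached (1/5) = 1. Collecting the sign flips along the way, the symbol is -1.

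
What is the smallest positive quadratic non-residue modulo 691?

(2/691) = −1, so 2 is the smallest positive non-residue mod 691.

2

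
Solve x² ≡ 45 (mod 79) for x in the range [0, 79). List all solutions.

Since 79 ≡ 3 (mod 4), a square root of 45 is 45^((79+1)/4) = 45^20 mod 79.
Repeated squaring: 45^2≡50, 45^4≡51, 45^8≡73, 45^16≡36 (mod 79).
45^20 = 45^(16+4) ≡ 19 (mod 79).
Check: 19² = 361 ≡ 45 (mod 79). The two roots are 19 and 60.

19, 60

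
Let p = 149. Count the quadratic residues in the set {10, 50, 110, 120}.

2

(10/149) = -1 → non-residue.
(50/149) = -1 → non-residue.
(110/149) = +1 → QR.
(120/149) = +1 → QR.
Total quadratic residues among the 4: 2.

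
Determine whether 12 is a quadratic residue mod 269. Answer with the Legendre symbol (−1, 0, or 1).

Pull out 2^2: since 269 ≡ 5 (mod 8), (2/269) = -1, so (2/269)^2 = +1.
Reciprocity: 3 ≡ 3 and 269 ≡ 1 (mod 4), so (3/269) = +(269/3).
Reduce top mod 3: now compute (2/3).
Pull out 2: since 3 ≡ 3 (mod 8), (2/3) = -1.
Reached (1/3) = 1. Collecting the sign flips along the way, the symbol is -1.

-1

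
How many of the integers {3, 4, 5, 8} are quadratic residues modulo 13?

2

(3/13) = +1 → QR.
(4/13) = +1 → QR.
(5/13) = -1 → non-residue.
(8/13) = -1 → non-residue.
Total quadratic residues among the 4: 2.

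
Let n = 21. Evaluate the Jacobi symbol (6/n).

0

Pull out 2: since 21 ≡ 5 (mod 8), (2/21) = -1.
Reciprocity: 3 ≡ 3 and 21 ≡ 1 (mod 4), so (3/21) = +(21/3).
Reduce top mod 3: now compute (0/3).
Top reduces to 0: gcd > 1, so the symbol is 0.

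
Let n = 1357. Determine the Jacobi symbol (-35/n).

1

First reduce: -35 ≡ 1322 (mod 1357).
Pull out 2: since 1357 ≡ 5 (mod 8), (2/1357) = -1.
Reciprocity: 661 ≡ 1 and 1357 ≡ 1 (mod 4), so (661/1357) = +(1357/661).
Reduce top mod 661: now compute (35/661).
Reciprocity: 35 ≡ 3 and 661 ≡ 1 (mod 4), so (35/661) = +(661/35).
Reduce top mod 35: now compute (31/35).
Reciprocity: 31 ≡ 3 and 35 ≡ 3 (mod 4), so (31/35) = −(35/31).
Reduce top mod 31: now compute (4/31).
Pull out 2^2: since 31 ≡ 7 (mod 8), (2/31) = +1, so (2/31)^2 = +1.
Reached (1/31) = 1. Collecting the sign flips along the way, the symbol is +1.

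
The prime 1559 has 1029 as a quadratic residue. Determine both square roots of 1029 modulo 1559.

Since 1559 ≡ 3 (mod 4), a square root of 1029 is 1029^((1559+1)/4) = 1029^390 mod 1559.
Repeated squaring: 1029^2≡280, 1029^4≡450, 1029^8≡1389, 1029^16≡838, 1029^32≡694, 1029^64≡1464, 1029^128≡1230, 1029^256≡670 (mod 1559).
1029^390 = 1029^(256+128+4+2) ≡ 538 (mod 1559).
Check: 538² = 289444 ≡ 1029 (mod 1559). The two roots are 538 and 1021.

538, 1021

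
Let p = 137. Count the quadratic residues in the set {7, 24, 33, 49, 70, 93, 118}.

4

(7/137) = +1 → QR.
(24/137) = -1 → non-residue.
(33/137) = -1 → non-residue.
(49/137) = +1 → QR.
(70/137) = -1 → non-residue.
(93/137) = +1 → QR.
(118/137) = +1 → QR.
Total quadratic residues among the 7: 4.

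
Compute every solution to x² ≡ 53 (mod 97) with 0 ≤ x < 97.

21, 76

97 ≡ 1 (mod 4), so we find a root by search.
Trying successive values, 21² = 441 ≡ 53 (mod 97). The other root is 97 − 21 = 76.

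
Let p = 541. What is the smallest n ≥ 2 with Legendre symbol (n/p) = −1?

2

(2/541) = −1, so 2 is the smallest positive non-residue mod 541.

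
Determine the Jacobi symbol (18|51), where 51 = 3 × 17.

0

Pull out 2: since 51 ≡ 3 (mod 8), (2/51) = -1.
Reciprocity: 9 ≡ 1 and 51 ≡ 3 (mod 4), so (9/51) = +(51/9).
Reduce top mod 9: now compute (6/9).
Pull out 2: since 9 ≡ 1 (mod 8), (2/9) = +1.
Reciprocity: 3 ≡ 3 and 9 ≡ 1 (mod 4), so (3/9) = +(9/3).
Reduce top mod 3: now compute (0/3).
Top reduces to 0: gcd > 1, so the symbol is 0.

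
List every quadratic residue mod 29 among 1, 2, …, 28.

1 4 5 6 7 9 13 16 20 22 23 24 25 28

Square k = 1,…,14 (k and 29−k give the same square):
1²=1, 2²=4, 3²=9, 4²=16, 5²=25, 6²≡7, 7²≡20, 8²≡6, 9²≡23, 10²≡13, 11²≡5, 12²≡28, 13²≡24, 14²≡22 (mod 29).
So the quadratic residues mod 29 are {1, 4, 5, 6, 7, 9, 13, 16, 20, 22, 23, 24, 25, 28}.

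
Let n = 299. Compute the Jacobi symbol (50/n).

-1

Pull out 2: since 299 ≡ 3 (mod 8), (2/299) = -1.
Reciprocity: 25 ≡ 1 and 299 ≡ 3 (mod 4), so (25/299) = +(299/25).
Reduce top mod 25: now compute (24/25).
Pull out 2^3: since 25 ≡ 1 (mod 8), (2/25) = +1, so (2/25)^3 = +1.
Reciprocity: 3 ≡ 3 and 25 ≡ 1 (mod 4), so (3/25) = +(25/3).
Reduce top mod 3: now compute (1/3).
Reached (1/3) = 1. Collecting the sign flips along the way, the symbol is -1.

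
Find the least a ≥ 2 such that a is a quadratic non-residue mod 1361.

3

(2/1361) = +1, so 2 is a residue.
(3/1361) = −1, so 3 is the smallest positive non-residue mod 1361.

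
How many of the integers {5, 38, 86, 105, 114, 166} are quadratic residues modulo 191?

2

(5/191) = +1 → QR.
(38/191) = -1 → non-residue.
(86/191) = +1 → QR.
(105/191) = -1 → non-residue.
(114/191) = -1 → non-residue.
(166/191) = -1 → non-residue.
Total quadratic residues among the 6: 2.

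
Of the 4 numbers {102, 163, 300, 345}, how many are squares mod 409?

(102/409) = +1 → QR.
(163/409) = +1 → QR.
(300/409) = +1 → QR.
(345/409) = +1 → QR.
Total quadratic residues among the 4: 4.

4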